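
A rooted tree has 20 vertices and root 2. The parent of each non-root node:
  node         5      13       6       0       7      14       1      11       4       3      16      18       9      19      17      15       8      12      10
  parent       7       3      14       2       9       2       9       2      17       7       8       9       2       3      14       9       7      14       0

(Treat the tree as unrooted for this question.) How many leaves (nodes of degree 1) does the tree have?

12

The leaves are 1, 4, 5, 6, 10, 11, 12, 13, 15, 16, 18, 19.
That is 12 leaves.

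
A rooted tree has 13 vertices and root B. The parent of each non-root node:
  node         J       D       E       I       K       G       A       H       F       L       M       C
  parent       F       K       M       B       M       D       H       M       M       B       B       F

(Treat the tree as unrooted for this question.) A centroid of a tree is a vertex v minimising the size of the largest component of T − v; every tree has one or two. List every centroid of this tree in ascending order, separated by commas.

M

If M is removed the pieces have sizes 3, 3, 3, 2, 1, all ≤ ⌊13/2⌋ = 6.
Every other node leaves some component of size > 6, so the centroid is unique.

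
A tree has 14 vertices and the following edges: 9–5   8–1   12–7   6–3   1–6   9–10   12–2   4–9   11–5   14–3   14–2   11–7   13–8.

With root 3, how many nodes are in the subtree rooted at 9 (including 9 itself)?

3

The subtree rooted at 9 contains: 9, 4, 10 — 3 nodes.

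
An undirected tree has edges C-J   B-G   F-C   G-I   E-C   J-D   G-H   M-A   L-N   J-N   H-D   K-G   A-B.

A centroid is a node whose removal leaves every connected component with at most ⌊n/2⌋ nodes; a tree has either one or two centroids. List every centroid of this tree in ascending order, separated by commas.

D, H

If D is removed the pieces have sizes 7, 6, all ≤ ⌊14/2⌋ = 7.
Its neighbour H also leaves a largest component of size 7, so both are centroids.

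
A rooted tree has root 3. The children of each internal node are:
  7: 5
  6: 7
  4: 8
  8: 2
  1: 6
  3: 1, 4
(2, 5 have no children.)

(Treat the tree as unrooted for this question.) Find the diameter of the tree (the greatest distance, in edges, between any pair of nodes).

A longest path is 5-7-6-1-3-4-8-2, with 7 edges.

7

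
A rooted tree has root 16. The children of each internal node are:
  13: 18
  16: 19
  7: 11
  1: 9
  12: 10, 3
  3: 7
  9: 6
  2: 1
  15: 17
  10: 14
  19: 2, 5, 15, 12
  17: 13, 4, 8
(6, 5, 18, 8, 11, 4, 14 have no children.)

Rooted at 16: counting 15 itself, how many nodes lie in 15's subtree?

Descendants of 15 (including itself): 15, 17, 13, 4, 8, 18. That's 6.

6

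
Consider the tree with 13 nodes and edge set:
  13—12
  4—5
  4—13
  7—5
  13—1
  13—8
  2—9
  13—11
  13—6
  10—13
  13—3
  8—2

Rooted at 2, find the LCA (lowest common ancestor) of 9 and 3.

2

Path 9→root: 9 2; path 3→root: 3 13 8 2.
First common node: 2.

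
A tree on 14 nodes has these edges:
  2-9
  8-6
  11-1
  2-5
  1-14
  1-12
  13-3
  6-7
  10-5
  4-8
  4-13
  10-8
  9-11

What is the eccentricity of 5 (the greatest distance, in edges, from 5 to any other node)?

Distances from 5 peak at 5, attained at 14 (12, 3 also at distance 5).
5–2–9–11–1–14

5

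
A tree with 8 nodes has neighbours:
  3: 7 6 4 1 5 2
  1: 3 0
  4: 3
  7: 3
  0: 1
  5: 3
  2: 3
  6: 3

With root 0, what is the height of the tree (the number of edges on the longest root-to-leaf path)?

2 sits deepest: 0-1-3-2 — 3 edges from the root.

3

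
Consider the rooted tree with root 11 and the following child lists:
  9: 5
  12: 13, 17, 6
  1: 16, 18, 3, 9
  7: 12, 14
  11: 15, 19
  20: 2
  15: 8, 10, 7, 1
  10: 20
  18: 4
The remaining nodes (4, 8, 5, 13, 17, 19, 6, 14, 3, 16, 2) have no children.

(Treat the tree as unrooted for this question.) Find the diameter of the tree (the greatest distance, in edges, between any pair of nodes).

A longest path is 5 – 9 – 1 – 15 – 7 – 12 – 17, with 6 edges.

6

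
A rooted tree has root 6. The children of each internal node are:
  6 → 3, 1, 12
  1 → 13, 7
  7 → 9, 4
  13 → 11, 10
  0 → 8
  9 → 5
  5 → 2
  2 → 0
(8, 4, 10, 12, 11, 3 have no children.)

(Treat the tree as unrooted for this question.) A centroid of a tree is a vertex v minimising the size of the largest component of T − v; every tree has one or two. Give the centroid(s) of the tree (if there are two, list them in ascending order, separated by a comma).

If 1 is removed the pieces have sizes 7, 3, 3, all ≤ ⌊14/2⌋ = 7.
Its neighbour 7 also leaves a largest component of size 7, so both are centroids.

1, 7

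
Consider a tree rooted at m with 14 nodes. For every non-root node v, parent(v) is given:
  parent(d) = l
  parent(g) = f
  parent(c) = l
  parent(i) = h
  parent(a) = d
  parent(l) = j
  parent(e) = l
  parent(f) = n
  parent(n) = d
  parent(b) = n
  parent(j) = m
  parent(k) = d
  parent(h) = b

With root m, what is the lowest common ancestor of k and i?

d

k's ancestor chain is k, d, l, j, m and i's is i, h, b, n, d, l, j, m; they first meet at d.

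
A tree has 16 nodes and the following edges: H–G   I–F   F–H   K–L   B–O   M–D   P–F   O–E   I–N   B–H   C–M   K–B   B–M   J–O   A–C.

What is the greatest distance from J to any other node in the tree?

The node farthest from J is N, via J–O–B–H–F–I–N — 6 edges.

6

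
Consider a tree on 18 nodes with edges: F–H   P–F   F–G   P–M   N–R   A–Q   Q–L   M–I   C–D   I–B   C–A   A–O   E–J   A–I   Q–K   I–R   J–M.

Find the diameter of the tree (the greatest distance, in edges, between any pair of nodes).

Starting from D, a farthest node is H at distance 7.
One longest path: D-C-A-I-M-P-F-H.
So the diameter is 7.

7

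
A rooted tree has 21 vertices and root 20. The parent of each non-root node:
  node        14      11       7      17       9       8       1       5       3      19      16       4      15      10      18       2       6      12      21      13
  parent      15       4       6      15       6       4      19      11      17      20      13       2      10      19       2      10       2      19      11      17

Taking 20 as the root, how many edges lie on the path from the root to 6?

4

Path from 20 to 6: 20 – 19 – 10 – 2 – 6, which has 4 edges.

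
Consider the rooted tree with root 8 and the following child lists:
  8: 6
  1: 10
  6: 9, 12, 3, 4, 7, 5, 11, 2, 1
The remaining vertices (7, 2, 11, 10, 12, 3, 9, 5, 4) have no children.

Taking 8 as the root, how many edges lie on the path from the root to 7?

2

Climbing from 7 to the root: 7 – 6 – 8. That's 2 steps.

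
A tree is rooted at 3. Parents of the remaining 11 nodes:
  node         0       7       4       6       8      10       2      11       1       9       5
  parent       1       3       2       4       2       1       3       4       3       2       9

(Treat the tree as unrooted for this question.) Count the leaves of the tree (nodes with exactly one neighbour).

Degree-1 nodes: 0, 5, 6, 7, 8, 10, 11 — 7 of them.

7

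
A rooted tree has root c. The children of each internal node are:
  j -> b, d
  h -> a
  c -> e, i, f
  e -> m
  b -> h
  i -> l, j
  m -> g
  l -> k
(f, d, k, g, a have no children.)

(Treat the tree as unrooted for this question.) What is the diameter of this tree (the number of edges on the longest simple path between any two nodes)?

8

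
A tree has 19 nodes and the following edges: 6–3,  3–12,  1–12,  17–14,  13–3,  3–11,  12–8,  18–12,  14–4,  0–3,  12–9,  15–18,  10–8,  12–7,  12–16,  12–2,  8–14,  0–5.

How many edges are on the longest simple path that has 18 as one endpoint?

A farthest node from 18 is 17 (4, 5 also at distance 4).
The path 18–12–8–14–17 has 4 edges.

4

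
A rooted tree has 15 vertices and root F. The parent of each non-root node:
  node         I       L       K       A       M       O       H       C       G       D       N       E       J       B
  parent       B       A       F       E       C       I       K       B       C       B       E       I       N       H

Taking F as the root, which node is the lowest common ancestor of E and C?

B

E's ancestor chain is E, I, B, H, K, F and C's is C, B, H, K, F; they first meet at B.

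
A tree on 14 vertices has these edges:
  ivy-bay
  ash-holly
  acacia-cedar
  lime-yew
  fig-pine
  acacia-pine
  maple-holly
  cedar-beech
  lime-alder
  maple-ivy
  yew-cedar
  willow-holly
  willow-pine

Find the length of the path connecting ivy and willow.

3

The path is ivy–maple–holly–willow, which has 3 edges.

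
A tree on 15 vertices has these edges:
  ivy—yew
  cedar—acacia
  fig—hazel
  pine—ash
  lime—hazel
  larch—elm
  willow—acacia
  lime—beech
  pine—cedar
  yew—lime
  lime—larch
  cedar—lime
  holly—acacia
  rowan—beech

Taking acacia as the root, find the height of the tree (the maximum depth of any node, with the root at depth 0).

elm sits deepest: acacia – cedar – lime – larch – elm — 4 edges from the root.

4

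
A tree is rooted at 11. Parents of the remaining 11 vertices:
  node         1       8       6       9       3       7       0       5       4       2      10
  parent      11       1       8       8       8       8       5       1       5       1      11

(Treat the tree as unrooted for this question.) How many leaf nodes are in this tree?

The leaves are 0, 2, 3, 4, 6, 7, 9, 10.
That is 8 leaves.

8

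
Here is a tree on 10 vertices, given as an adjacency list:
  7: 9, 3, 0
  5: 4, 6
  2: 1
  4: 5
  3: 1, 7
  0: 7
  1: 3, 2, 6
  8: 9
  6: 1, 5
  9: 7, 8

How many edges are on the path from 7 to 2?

3

Walking from 7: 7 - 3 - 1 - 2. Length 3.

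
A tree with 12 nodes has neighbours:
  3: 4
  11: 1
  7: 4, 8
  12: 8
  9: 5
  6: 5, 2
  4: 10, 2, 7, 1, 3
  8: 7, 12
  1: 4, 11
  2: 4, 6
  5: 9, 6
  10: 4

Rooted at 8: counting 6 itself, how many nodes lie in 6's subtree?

3

The subtree rooted at 6 contains: 6, 5, 9 — 3 nodes.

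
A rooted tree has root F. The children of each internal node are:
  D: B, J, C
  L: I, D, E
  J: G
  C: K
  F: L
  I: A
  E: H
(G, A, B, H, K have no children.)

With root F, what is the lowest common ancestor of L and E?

L

Path L→root: L F; path E→root: E L F.
First common node: L.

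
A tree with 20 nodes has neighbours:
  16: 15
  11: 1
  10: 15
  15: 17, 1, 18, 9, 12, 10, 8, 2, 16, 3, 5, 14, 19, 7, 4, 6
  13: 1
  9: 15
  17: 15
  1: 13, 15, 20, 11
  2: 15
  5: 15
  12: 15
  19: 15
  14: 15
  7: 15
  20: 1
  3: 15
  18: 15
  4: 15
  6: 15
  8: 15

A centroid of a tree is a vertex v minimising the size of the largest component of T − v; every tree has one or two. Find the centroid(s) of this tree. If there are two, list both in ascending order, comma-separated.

15

Delete 15: the remaining components have sizes 4, 1, 1, 1, 1, 1, 1, 1, 1, 1, 1, 1, 1, 1, 1, 1. Max 4 ≤ 10, so 15 is a centroid.
No neighbour of 15 does as well, so 15 is the unique centroid.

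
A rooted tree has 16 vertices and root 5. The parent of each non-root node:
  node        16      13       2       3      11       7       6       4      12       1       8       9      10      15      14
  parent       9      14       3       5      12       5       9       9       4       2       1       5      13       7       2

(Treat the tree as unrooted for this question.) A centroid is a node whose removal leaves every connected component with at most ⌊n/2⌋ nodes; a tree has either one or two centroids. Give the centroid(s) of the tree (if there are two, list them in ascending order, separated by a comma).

5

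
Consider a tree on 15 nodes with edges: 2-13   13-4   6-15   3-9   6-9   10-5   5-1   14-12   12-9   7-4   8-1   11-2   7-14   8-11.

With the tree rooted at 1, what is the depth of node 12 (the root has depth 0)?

8

Climbing from 12 to the root: 12 → 14 → 7 → 4 → 13 → 2 → 11 → 8 → 1. That's 8 steps.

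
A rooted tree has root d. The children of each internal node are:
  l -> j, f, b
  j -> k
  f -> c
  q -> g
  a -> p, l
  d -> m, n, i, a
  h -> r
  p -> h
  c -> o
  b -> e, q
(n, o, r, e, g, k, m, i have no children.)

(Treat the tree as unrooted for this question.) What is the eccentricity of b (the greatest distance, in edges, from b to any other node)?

5

A farthest node from b is r.
The path b – l – a – p – h – r has 5 edges.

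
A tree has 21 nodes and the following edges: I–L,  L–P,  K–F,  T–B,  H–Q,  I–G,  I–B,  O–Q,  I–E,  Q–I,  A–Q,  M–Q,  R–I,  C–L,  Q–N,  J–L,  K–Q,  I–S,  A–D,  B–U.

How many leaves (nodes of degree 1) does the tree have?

15

The leaves are C, D, E, F, G, H, J, M, N, O, P, R, S, T, U.
That is 15 leaves.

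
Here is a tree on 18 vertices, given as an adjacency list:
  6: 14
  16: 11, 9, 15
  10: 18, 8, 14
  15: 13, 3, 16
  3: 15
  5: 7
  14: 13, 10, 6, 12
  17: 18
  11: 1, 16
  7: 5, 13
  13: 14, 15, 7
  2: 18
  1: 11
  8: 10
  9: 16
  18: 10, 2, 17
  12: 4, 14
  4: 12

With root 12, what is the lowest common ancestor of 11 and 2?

Ancestors of 11 (toward the root): 11, 16, 15, 13, 14, 12.
Ancestors of 2: 2, 18, 10, 14, 12.
The deepest node appearing in both lists is 14.

14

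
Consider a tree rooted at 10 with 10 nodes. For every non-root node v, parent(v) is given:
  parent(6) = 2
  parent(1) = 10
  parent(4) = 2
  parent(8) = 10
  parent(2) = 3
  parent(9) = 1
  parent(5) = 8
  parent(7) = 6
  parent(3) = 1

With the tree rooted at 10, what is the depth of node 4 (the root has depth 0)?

4

Path from 10 to 4: 10 – 1 – 3 – 2 – 4, which has 4 edges.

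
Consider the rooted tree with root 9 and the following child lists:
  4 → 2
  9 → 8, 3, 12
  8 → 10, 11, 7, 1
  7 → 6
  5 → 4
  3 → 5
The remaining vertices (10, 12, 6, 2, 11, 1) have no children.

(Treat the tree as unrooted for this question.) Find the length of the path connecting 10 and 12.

3

The path is 10 – 8 – 9 – 12, which has 3 edges.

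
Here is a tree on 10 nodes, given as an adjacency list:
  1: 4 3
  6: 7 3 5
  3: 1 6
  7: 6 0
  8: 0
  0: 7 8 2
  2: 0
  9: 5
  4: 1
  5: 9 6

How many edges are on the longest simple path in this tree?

6

BFS from 4 reaches 8 last, at distance 6; BFS from 8 confirms no node is farther.
Path: 4-1-3-6-7-0-8.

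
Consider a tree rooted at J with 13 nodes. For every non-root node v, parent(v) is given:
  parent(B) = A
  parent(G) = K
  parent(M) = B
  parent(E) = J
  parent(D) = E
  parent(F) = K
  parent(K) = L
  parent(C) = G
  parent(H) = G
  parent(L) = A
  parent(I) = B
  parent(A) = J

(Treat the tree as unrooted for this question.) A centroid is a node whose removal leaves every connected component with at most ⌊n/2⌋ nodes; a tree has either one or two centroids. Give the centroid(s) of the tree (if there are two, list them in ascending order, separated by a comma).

A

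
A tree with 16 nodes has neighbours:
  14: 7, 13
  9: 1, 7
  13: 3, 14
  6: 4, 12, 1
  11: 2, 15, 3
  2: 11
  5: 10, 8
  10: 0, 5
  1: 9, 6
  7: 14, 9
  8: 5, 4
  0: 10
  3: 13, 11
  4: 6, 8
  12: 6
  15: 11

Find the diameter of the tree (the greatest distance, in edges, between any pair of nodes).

Starting from 15, a farthest node is 0 at distance 13.
One longest path: 15 - 11 - 3 - 13 - 14 - 7 - 9 - 1 - 6 - 4 - 8 - 5 - 10 - 0.
So the diameter is 13.

13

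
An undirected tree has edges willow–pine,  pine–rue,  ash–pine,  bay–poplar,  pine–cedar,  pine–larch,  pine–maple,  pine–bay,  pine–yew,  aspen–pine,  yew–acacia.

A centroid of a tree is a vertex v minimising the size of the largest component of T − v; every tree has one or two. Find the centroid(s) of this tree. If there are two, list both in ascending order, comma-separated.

Removing pine splits the tree into components of sizes 2, 2, 1, 1, 1, 1, 1, 1, 1; the largest is 2 ≤ ⌊12/2⌋ = 6.
Every other node leaves some component of size > 6, so the centroid is unique.

pine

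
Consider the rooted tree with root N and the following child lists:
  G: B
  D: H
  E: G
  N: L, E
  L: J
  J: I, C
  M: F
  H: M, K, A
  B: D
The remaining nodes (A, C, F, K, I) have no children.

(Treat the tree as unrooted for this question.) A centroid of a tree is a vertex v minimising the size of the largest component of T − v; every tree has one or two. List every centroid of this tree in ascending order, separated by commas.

B, G

If B is removed the pieces have sizes 7, 6, all ≤ ⌊14/2⌋ = 7.
Its neighbour G also leaves a largest component of size 7, so both are centroids.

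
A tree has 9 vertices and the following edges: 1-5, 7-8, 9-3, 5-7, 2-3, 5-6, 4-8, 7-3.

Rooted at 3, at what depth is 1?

3

3 → 7 → 5 → 1 — 3 edges.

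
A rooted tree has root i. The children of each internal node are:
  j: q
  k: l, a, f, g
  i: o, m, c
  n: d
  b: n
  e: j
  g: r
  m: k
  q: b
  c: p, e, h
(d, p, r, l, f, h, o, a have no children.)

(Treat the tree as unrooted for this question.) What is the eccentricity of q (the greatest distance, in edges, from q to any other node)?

8

A farthest node from q is r.
The path q – j – e – c – i – m – k – g – r has 8 edges.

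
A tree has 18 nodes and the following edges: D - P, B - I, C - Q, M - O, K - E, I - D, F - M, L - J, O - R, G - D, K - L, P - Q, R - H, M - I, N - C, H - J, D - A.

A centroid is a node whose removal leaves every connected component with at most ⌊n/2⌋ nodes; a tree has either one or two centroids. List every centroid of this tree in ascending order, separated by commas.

Removing I splits the tree into components of sizes 9, 7, 1; the largest is 9 ≤ ⌊18/2⌋ = 9.
M is adjacent to I and is also a centroid (the largest component after removing it is likewise 9).

I, M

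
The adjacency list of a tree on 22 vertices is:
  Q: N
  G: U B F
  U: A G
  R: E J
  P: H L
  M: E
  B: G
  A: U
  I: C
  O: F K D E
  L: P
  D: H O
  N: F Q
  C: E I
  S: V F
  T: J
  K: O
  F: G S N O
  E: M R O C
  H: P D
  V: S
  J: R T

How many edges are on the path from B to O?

The path is B–G–F–O, which has 3 edges.

3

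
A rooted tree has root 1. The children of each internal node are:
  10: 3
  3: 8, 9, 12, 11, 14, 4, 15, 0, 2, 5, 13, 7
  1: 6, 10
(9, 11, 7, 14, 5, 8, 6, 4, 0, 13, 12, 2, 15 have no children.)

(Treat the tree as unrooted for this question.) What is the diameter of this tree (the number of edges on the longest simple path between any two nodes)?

Starting from 6, a farthest node is 15 at distance 4.
One longest path: 6-1-10-3-15.
So the diameter is 4.

4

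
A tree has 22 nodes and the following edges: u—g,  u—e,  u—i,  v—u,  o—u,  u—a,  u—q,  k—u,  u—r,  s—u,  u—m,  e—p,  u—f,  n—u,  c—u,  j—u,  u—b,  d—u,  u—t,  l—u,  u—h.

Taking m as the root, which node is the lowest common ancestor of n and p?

n's ancestor chain is n, u, m and p's is p, e, u, m; they first meet at u.

u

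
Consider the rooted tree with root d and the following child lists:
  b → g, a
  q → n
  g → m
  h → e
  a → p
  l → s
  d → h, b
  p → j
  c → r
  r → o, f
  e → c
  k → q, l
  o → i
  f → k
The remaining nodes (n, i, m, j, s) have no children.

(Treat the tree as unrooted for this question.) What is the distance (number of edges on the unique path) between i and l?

Walking from i: i–o–r–f–k–l. Length 5.

5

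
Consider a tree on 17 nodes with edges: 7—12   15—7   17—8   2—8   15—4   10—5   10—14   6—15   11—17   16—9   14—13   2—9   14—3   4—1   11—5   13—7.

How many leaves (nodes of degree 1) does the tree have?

5

The leaves are 1, 3, 6, 12, 16.
That is 5 leaves.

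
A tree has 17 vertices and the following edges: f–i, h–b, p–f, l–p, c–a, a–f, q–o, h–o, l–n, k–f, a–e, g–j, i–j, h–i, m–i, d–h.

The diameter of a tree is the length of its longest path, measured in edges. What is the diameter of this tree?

7

Starting from n, a farthest node is q at distance 7.
One longest path: n-l-p-f-i-h-o-q.
So the diameter is 7.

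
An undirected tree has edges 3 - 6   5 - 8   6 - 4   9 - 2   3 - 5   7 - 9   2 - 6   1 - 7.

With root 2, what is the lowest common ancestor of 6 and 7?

Ancestors of 6 (toward the root): 6, 2.
Ancestors of 7: 7, 9, 2.
The deepest node appearing in both lists is 2.

2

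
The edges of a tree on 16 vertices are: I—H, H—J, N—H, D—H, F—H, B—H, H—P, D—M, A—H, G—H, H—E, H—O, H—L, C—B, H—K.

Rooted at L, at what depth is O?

2

L → H → O — 2 edges.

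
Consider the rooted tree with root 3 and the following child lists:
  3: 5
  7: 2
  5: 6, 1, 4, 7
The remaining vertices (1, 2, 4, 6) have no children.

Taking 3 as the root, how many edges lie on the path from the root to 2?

Path from 3 to 2: 3 → 5 → 7 → 2, which has 3 edges.

3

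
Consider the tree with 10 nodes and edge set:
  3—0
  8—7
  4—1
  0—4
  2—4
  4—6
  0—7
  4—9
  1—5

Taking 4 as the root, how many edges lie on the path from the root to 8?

Path from 4 to 8: 4 → 0 → 7 → 8, which has 3 edges.

3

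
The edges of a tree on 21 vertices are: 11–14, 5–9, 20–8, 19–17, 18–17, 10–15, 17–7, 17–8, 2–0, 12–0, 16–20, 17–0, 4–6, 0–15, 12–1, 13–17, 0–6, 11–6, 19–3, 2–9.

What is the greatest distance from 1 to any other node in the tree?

A farthest node from 1 is 16.
The path 1–12–0–17–8–20–16 has 6 edges.

6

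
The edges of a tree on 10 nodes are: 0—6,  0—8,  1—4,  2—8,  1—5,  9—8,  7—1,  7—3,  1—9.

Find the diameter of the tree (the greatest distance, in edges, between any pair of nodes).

Starting from 6, a farthest node is 3 at distance 6.
One longest path: 6–0–8–9–1–7–3.
So the diameter is 6.

6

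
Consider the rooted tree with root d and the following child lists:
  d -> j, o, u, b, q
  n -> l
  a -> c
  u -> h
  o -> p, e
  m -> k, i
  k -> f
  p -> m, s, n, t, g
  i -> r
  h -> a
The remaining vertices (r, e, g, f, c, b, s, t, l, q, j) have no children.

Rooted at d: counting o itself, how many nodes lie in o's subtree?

Descendants of o (including itself): o, p, e, m, n, g, s, t, k, i, l, f, r. That's 13.

13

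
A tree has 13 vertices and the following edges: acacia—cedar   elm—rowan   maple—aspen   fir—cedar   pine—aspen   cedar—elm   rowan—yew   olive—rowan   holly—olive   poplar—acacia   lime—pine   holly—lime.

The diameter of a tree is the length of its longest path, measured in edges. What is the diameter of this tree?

BFS from maple reaches poplar last, at distance 10; BFS from poplar confirms no node is farther.
Path: maple - aspen - pine - lime - holly - olive - rowan - elm - cedar - acacia - poplar.

10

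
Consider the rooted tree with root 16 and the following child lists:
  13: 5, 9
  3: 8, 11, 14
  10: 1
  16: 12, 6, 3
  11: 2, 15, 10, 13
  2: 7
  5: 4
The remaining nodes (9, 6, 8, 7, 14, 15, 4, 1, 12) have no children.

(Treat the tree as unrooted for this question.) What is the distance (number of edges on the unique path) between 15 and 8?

3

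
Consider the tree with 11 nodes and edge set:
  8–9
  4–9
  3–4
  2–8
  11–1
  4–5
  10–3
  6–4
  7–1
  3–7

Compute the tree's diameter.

7

A longest path is 11-1-7-3-4-9-8-2, with 7 edges.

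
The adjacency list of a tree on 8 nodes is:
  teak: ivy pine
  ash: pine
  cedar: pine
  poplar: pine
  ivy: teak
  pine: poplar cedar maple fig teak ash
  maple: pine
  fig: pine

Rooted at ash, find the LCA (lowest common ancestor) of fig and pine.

pine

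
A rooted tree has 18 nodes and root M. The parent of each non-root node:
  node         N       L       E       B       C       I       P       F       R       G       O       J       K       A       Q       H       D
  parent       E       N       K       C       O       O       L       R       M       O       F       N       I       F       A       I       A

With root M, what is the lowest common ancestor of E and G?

O

E's ancestor chain is E, K, I, O, F, R, M and G's is G, O, F, R, M; they first meet at O.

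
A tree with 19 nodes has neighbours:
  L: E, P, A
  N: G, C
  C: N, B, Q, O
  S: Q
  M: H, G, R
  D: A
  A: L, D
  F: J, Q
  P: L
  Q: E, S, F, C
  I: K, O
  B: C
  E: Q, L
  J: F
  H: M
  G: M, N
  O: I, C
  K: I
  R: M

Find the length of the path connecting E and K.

E - Q - C - O - I - K: 5 edges.

5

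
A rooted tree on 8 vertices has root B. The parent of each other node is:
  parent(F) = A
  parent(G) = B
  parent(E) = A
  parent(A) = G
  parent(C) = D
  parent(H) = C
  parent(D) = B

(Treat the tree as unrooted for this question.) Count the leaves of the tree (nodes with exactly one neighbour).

3

The leaves are E, F, H.
That is 3 leaves.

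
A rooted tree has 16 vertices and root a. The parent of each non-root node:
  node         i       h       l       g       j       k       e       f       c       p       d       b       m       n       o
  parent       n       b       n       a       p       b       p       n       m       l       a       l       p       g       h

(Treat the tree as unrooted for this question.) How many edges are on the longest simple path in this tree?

Starting from d, a farthest node is o at distance 7.
One longest path: d – a – g – n – l – b – h – o.
So the diameter is 7.

7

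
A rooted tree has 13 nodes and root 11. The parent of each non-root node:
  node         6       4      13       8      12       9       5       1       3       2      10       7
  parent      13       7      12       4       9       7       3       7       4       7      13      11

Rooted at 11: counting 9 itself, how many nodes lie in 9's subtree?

5

Descendants of 9 (including itself): 9, 12, 13, 10, 6. That's 5.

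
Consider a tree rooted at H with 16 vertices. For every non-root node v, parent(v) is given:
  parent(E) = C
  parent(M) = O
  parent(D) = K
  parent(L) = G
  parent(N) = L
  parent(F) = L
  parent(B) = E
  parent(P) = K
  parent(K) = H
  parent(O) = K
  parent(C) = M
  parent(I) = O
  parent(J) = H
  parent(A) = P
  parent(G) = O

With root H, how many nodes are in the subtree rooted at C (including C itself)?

3

C's subtree: {C, E, B}, size 3.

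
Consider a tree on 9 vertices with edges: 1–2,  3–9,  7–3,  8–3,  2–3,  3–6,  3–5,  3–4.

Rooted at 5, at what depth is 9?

5 → 3 → 9 — 2 edges.

2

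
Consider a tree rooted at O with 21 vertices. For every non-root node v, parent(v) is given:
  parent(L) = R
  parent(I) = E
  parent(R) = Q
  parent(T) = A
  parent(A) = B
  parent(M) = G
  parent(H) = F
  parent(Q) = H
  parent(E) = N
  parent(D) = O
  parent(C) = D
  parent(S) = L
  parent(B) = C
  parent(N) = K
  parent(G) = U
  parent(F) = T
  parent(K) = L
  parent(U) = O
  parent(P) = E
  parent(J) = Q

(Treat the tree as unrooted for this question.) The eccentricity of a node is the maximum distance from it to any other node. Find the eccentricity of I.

17

The node farthest from I is M, via I – E – N – K – L – R – Q – H – F – T – A – B – C – D – O – U – G – M — 17 edges.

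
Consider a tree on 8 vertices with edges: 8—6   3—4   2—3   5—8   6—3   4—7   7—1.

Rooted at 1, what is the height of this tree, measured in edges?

6

5 sits deepest: 1-7-4-3-6-8-5 — 6 edges from the root.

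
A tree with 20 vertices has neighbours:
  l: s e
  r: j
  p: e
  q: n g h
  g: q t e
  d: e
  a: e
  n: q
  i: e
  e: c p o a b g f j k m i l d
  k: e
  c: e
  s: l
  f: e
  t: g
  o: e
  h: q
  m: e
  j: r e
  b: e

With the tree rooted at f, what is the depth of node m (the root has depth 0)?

f–e–m — 2 edges.

2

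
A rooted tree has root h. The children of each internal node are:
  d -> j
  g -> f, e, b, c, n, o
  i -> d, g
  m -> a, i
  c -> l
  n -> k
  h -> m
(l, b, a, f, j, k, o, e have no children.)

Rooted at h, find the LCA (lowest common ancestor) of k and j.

i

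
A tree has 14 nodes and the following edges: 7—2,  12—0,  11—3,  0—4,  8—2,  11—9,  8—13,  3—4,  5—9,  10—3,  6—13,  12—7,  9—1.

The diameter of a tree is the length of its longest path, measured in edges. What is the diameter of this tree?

Starting from 6, a farthest node is 1 at distance 11.
One longest path: 6 - 13 - 8 - 2 - 7 - 12 - 0 - 4 - 3 - 11 - 9 - 1.
So the diameter is 11.

11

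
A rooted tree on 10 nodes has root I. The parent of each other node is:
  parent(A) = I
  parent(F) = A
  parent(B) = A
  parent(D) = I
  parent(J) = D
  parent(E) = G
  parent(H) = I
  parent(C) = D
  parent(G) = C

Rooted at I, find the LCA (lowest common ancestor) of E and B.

Path E→root: E G C D I; path B→root: B A I.
First common node: I.

I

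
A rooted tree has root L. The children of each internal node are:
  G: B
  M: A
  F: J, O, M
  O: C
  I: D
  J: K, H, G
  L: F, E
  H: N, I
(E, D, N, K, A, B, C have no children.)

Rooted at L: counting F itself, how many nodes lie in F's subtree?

13

Descendants of F (including itself): F, O, J, M, C, H, K, G, A, I, N, B, D. That's 13.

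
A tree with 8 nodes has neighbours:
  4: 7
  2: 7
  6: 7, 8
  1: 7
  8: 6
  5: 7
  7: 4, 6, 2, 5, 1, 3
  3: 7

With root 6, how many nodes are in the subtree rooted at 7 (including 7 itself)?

6

Descendants of 7 (including itself): 7, 2, 5, 4, 1, 3. That's 6.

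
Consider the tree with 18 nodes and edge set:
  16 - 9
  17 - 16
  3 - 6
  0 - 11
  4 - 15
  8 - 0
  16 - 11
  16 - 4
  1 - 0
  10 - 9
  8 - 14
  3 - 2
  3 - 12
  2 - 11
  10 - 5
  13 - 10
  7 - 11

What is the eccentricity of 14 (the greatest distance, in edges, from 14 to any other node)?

A farthest node from 14 is 5 (13 also at distance 7).
The path 14–8–0–11–16–9–10–5 has 7 edges.

7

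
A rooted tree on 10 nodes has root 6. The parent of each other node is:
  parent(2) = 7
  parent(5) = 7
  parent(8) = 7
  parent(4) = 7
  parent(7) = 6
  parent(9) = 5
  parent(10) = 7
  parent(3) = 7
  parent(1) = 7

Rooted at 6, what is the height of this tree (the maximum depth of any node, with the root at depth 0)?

3

The longest root-to-leaf path is 6–7–5–9 (3 edges).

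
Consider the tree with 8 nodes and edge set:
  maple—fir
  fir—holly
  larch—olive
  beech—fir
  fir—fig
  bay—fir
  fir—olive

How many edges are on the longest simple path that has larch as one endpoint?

3

A farthest node from larch is beech (maple, holly, fig, bay also at distance 3).
The path larch-olive-fir-beech has 3 edges.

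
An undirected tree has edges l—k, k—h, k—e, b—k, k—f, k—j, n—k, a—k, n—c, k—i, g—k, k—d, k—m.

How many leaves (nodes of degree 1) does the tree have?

Exactly 12 nodes have a single neighbour: a, b, c, d, e, f, g, h, i, j, l, m.

12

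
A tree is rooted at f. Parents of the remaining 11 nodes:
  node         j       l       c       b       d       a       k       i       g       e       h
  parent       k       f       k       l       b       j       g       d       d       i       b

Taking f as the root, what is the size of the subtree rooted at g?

5

The subtree rooted at g contains: g, k, c, j, a — 5 nodes.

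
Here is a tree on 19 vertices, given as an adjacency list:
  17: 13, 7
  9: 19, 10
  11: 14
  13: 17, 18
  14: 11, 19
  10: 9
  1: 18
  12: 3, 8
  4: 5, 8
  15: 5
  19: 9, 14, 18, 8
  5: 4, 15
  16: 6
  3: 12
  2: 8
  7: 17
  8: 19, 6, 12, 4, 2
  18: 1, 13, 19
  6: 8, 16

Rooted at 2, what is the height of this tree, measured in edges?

6

7 sits deepest: 2 → 8 → 19 → 18 → 13 → 17 → 7 — 6 edges from the root.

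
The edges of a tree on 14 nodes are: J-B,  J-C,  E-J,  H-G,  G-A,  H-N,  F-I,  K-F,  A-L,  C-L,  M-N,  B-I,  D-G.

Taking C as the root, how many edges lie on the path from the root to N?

5

C → L → A → G → H → N — 5 edges.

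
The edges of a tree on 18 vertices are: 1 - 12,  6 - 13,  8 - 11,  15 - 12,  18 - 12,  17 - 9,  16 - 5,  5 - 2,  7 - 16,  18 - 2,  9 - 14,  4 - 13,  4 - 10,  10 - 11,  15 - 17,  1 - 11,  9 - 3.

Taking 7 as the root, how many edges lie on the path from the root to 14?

7 – 16 – 5 – 2 – 18 – 12 – 15 – 17 – 9 – 14 — 9 edges.

9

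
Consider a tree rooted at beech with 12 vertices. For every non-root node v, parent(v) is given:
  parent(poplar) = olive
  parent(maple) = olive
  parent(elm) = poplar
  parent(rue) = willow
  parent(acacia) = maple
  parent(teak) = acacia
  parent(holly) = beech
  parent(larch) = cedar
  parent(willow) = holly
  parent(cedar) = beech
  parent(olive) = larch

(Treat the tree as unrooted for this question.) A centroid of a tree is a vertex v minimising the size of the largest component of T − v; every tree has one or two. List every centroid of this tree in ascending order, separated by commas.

If larch is removed the pieces have sizes 6, 5, all ≤ ⌊12/2⌋ = 6.
Its neighbour olive also leaves a largest component of size 6, so both are centroids.

larch, olive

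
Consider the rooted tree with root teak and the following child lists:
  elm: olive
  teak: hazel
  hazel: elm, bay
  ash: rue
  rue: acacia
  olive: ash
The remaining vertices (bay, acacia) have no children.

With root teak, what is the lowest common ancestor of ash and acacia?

ash

Path ash→root: ash olive elm hazel teak; path acacia→root: acacia rue ash olive elm hazel teak.
First common node: ash.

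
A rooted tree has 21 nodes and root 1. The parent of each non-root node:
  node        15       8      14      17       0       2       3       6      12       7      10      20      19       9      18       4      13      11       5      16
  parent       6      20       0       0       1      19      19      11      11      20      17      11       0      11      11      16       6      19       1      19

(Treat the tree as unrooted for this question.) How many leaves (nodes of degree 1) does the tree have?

Degree-1 nodes: 2, 3, 4, 5, 7, 8, 9, 10, 12, 13, 14, 15, 18 — 13 of them.

13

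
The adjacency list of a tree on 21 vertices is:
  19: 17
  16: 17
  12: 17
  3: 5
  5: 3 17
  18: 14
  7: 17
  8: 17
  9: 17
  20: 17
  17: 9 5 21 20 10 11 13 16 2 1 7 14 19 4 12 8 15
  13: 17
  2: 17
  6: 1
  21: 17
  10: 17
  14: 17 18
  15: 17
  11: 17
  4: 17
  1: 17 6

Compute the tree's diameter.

4

A longest path is 6–1–17–5–3, with 4 edges.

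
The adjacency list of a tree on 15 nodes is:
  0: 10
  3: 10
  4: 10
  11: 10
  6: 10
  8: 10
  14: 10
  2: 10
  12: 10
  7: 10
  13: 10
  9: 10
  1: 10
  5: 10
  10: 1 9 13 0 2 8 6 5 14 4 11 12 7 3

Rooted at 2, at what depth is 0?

2 – 10 – 0 — 2 edges.

2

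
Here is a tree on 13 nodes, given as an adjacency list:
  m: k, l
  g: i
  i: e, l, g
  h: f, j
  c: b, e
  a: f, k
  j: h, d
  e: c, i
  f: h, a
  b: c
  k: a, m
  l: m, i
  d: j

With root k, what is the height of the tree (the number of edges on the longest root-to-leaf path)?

6

A deepest node is b, reached by k-m-l-i-e-c-b.
That path has 6 edges, so the height is 6.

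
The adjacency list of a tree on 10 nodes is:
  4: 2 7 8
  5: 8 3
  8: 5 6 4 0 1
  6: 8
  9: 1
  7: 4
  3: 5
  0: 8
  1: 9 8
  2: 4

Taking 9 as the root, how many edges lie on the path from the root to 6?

9–1–8–6 — 3 edges.

3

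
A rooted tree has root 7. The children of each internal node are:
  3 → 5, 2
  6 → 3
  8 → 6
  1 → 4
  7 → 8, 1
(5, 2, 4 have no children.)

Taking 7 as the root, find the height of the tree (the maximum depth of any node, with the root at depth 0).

The longest root-to-leaf path is 7-8-6-3-5 (4 edges).

4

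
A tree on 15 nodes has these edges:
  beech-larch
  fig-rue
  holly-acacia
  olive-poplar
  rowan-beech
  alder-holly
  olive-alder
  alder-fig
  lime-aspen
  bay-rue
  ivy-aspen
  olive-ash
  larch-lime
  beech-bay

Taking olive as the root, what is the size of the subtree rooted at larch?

4

The subtree rooted at larch contains: larch, lime, aspen, ivy — 4 nodes.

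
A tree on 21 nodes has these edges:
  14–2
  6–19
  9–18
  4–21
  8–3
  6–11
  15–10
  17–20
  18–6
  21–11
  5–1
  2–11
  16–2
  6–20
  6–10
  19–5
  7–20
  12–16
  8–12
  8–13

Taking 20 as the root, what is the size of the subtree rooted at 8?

3

8's subtree: {8, 3, 13}, size 3.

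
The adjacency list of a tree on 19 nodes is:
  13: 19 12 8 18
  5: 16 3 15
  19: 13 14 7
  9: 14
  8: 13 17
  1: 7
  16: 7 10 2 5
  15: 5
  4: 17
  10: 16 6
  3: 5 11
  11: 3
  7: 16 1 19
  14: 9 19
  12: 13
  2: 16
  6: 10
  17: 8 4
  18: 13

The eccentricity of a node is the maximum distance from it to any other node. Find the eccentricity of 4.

Distances from 4 peak at 9, attained at 11.
4-17-8-13-19-7-16-5-3-11

9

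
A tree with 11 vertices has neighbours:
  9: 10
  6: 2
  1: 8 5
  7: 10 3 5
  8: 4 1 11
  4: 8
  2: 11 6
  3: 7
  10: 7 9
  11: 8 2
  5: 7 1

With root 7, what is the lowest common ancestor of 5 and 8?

5

Path 5→root: 5 7; path 8→root: 8 1 5 7.
First common node: 5.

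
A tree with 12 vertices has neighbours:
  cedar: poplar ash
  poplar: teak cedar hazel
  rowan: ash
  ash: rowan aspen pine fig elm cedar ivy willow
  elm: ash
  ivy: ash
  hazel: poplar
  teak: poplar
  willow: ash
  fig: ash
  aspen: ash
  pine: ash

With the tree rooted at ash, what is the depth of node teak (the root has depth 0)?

Path from ash to teak: ash – cedar – poplar – teak, which has 3 edges.

3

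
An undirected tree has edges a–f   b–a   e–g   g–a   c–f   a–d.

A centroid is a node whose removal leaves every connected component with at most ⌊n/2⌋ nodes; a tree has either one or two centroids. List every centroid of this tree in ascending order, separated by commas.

a

If a is removed the pieces have sizes 2, 2, 1, 1, all ≤ ⌊7/2⌋ = 3.
Every other node leaves some component of size > 3, so the centroid is unique.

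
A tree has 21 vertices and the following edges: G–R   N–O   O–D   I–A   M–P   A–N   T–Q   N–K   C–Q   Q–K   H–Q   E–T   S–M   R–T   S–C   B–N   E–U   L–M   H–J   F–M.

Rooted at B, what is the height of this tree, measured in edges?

7

A deepest node is F, reached by B-N-K-Q-C-S-M-F.
That path has 7 edges, so the height is 7.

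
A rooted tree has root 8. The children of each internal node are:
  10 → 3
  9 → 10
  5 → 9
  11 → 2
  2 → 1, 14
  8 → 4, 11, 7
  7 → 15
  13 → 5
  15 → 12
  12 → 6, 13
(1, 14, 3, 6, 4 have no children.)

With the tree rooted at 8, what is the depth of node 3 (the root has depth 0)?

8 → 7 → 15 → 12 → 13 → 5 → 9 → 10 → 3 — 8 edges.

8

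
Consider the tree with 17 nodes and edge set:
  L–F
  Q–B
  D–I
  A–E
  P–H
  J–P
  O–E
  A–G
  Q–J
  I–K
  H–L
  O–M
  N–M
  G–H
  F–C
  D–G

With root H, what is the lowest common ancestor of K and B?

H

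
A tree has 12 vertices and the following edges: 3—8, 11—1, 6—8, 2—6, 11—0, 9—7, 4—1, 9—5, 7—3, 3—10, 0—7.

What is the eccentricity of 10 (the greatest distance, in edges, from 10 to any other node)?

6

A farthest node from 10 is 4.
The path 10 – 3 – 7 – 0 – 11 – 1 – 4 has 6 edges.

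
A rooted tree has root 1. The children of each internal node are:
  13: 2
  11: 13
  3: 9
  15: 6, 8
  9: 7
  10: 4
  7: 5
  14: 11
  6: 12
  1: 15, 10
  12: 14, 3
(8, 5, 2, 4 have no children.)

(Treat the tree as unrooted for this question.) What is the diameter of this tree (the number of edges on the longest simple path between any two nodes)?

Starting from 5, a farthest node is 4 at distance 9.
One longest path: 5-7-9-3-12-6-15-1-10-4.
So the diameter is 9.

9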